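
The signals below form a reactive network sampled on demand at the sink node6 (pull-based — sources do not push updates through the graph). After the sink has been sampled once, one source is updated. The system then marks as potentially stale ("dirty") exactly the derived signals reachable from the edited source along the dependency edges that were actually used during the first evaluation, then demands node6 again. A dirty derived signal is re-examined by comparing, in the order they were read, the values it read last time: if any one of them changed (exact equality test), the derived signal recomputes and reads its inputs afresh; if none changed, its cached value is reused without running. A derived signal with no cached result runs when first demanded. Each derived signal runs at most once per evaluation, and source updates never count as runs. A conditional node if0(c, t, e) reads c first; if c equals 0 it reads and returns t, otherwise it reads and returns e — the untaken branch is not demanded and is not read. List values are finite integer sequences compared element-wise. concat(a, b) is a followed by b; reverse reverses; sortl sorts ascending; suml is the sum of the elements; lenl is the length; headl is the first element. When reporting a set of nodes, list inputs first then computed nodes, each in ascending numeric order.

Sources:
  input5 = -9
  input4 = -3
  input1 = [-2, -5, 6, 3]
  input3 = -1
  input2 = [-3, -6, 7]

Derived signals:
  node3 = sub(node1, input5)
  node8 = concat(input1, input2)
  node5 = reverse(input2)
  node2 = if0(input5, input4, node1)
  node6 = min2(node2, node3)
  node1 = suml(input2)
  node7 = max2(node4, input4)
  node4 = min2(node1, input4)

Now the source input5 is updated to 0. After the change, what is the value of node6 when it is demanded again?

Initial pass — values computed on the first demand:
  node1 = suml([-3, -6, 7]) = -2
  node2 = if0(input5=-9 -> else branch node1) = -2
  node3 = sub(-2, -9) = 7
  node6 = min2(-2, 7) = -2

Second demand — change propagation:
  node2: re-runs because input5 -9->0; new result -3.
  node3: re-runs because input5 -9->0; new result -2.
  node6: re-runs because node2 -2->-3; node3 7->-2; new result -3.

node6 now evaluates to -3.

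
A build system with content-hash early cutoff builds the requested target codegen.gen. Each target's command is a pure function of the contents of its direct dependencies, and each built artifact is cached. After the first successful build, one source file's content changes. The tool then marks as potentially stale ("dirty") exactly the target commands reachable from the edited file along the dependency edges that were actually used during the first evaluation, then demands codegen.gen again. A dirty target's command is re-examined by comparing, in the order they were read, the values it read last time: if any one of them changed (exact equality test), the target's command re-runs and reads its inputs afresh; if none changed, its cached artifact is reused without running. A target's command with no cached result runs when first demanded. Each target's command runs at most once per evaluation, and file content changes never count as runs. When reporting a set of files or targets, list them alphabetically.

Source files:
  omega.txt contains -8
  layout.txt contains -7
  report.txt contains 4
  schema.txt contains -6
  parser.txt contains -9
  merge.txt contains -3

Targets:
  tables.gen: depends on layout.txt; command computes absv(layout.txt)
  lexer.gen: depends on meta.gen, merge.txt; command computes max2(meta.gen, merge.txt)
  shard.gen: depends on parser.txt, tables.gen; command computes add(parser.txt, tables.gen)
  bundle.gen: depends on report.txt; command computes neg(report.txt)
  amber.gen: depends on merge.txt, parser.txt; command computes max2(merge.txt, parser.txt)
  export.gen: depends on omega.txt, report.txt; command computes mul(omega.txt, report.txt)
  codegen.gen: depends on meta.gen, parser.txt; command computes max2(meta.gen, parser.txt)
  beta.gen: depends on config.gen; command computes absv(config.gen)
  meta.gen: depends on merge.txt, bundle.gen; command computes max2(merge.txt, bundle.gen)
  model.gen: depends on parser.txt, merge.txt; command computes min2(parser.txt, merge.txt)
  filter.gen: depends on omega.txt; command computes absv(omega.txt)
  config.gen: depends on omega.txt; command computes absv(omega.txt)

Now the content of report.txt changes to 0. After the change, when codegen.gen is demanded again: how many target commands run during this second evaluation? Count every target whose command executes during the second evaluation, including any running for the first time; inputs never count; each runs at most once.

Target commands that run: bundle.gen, codegen.gen, meta.gen — 3 in total.

First evaluation (everything demanded from the output):
  bundle.gen = neg(4) = -4
  meta.gen = max2(-3, -4) = -3
  codegen.gen = max2(-3, -9) = -3

Propagation after the edit:
  bundle.gen: runs — report.txt 4->0; result 0.
  meta.gen: runs — bundle.gen -4->0; result 0.
  codegen.gen: runs — meta.gen -3->0; result 0.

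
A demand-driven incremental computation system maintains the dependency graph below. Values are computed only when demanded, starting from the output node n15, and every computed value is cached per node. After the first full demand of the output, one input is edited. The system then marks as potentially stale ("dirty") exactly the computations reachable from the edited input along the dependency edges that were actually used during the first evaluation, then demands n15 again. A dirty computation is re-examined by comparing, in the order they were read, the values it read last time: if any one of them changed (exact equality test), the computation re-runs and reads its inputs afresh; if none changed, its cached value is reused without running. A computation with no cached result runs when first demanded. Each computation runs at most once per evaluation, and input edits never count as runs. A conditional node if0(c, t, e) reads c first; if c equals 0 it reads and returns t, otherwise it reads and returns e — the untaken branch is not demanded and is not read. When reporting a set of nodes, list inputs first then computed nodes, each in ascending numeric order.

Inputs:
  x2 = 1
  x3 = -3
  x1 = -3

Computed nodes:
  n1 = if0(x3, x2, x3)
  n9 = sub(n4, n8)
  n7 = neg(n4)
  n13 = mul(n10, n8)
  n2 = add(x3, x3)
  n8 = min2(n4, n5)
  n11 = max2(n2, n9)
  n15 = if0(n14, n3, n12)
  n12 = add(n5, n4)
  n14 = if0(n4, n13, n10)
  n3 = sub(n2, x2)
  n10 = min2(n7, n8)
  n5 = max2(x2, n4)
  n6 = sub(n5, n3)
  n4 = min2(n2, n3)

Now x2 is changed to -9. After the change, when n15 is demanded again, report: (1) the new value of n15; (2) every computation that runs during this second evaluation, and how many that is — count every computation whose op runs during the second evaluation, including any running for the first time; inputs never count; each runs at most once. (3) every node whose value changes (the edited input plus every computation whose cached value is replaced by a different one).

New value of n15: -12.
Computations that run: n3, n4, n5, n7, n8, n10, n12, n14, n15 — 9 in total.
Values that change: x2, n3, n4, n5, n7, n8, n10, n12, n14, n15.

First evaluation (everything demanded from the output):
  n2 = add(-3, -3) = -6
  n3 = sub(-6, 1) = -7
  n4 = min2(-6, -7) = -7
  n5 = max2(1, -7) = 1
  n7 = neg(-7) = 7
  n8 = min2(-7, 1) = -7
  n10 = min2(7, -7) = -7
  n12 = add(1, -7) = -6
  n14 = if0(n4=-7 -> else branch n10) = -7
  n15 = if0(n14=-7 -> else branch n12) = -6

Propagation after the edit:
  n3: runs — x2 1->-9; result 3.
  n4: runs — n3 -7->3; result -6.
  n5: runs — x2 1->-9; n4 -7->-6; result -6.
  n7: runs — n4 -7->-6; result 6.
  n8: runs — n4 -7->-6; n5 1->-6; result -6.
  n10: runs — n7 7->6; n8 -7->-6; result -6.
  n12: runs — n5 1->-6; n4 -7->-6; result -12.
  n14: runs — n4 -7->-6; n10 -7->-6; result -6.
  n15: runs — n14 -7->-6; n12 -6->-12; result -12.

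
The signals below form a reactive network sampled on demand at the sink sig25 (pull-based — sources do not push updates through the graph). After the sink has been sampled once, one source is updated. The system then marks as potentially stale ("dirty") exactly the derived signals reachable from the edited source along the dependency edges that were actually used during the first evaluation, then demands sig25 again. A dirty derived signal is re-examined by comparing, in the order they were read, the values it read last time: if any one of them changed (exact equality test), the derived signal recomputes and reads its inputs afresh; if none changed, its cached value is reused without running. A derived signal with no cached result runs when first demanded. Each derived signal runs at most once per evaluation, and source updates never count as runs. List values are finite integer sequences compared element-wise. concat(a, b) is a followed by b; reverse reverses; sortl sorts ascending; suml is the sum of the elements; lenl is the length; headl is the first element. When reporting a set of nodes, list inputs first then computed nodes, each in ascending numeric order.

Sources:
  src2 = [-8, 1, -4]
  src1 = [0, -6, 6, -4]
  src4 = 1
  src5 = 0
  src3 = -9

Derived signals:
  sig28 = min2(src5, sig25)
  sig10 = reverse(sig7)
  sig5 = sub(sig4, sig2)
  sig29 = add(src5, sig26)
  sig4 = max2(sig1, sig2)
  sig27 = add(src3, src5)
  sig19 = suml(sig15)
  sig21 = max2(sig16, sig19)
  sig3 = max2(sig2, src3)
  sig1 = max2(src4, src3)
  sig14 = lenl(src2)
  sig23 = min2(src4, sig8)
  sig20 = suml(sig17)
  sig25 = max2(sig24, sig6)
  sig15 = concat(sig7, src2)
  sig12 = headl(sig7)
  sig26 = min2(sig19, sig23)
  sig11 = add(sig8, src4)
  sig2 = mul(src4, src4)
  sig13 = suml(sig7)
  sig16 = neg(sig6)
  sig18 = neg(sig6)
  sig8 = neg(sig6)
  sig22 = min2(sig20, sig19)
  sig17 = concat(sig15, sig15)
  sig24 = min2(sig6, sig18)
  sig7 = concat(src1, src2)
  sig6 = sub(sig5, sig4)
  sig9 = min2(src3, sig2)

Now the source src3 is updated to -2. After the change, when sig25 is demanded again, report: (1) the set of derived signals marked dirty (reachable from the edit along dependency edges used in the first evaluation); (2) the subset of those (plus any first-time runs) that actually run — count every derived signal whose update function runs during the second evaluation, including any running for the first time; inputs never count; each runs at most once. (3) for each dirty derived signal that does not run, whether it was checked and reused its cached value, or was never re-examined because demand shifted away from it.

Dirty set: sig1, sig4, sig5, sig6, sig18, sig24, sig25.
Run set: sig1 (1 run).
Re-examined without running (cache reused): sig4, sig5, sig6, sig18, sig24, sig25.
The important point: sig1 recomputes to an identical value, and the output ends up unchanged.

Initial pass — values computed on the first demand:
  sig1 = max2(1, -9) = 1
  sig2 = mul(1, 1) = 1
  sig4 = max2(1, 1) = 1
  sig5 = sub(1, 1) = 0
  sig6 = sub(0, 1) = -1
  sig18 = neg(-1) = 1
  sig24 = min2(-1, 1) = -1
  sig25 = max2(-1, -1) = -1

Second demand — change propagation:
  sig1: re-runs because src3 -9->-2; new result 1 (unchanged).
  sig4: re-examined; everything it read last time is the same (sig1 unchanged, sig2 unchanged) — cache 1 kept, no run.
  sig5: re-examined; everything it read last time is the same (sig4 unchanged, sig2 unchanged) — cache 0 kept, no run.
  sig6: re-examined; everything it read last time is the same (sig5 unchanged, sig4 unchanged) — cache -1 kept, no run.
  sig18: re-examined; everything it read last time is the same (sig6 unchanged) — cache 1 kept, no run.
  sig24: re-examined; everything it read last time is the same (sig6 unchanged, sig18 unchanged) — cache -1 kept, no run.
  sig25: re-examined; everything it read last time is the same (sig24 unchanged, sig6 unchanged) — cache -1 kept, no run.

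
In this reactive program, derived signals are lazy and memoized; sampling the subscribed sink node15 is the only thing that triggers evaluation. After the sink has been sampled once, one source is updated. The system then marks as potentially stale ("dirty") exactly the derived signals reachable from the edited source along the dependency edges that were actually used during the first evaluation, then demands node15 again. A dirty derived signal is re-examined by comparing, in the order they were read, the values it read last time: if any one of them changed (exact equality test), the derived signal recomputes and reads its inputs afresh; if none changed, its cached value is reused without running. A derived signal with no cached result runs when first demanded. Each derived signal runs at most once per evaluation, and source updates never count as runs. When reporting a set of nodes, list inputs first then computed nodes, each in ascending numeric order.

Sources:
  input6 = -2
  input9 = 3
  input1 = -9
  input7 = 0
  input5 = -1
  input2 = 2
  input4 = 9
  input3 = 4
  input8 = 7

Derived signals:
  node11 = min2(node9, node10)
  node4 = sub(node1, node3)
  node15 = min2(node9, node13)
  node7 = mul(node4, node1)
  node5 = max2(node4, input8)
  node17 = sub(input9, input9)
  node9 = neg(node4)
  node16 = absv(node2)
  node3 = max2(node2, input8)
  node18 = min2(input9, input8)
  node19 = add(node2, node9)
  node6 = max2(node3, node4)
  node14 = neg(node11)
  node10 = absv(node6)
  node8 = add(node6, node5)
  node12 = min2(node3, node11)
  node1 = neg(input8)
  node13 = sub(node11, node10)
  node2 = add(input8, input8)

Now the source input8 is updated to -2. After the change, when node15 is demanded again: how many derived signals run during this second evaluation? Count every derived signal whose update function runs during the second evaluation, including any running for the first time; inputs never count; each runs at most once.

First demand of the output computes:
  node1 = neg(7) = -7
  node2 = add(7, 7) = 14
  node3 = max2(14, 7) = 14
  node4 = sub(-7, 14) = -21
  node6 = max2(14, -21) = 14
  node9 = neg(-21) = 21
  node10 = absv(14) = 14
  node11 = min2(21, 14) = 14
  node13 = sub(14, 14) = 0
  node15 = min2(21, 0) = 0

After the edit, cleaning proceeds:
  node1: a read changed (input8 7->-2) — executes, giving 2.
  node2: a read changed (input8 7->-2; input8 7->-2) — executes, giving -4.
  node3: a read changed (node2 14->-4; input8 7->-2) — executes, giving -2.
  node4: a read changed (node1 -7->2; node3 14->-2) — executes, giving 4.
  node6: a read changed (node3 14->-2; node4 -21->4) — executes, giving 4.
  node9: a read changed (node4 -21->4) — executes, giving -4.
  node10: a read changed (node6 14->4) — executes, giving 4.
  node11: a read changed (node9 21->-4; node10 14->4) — executes, giving -4.
  node13: a read changed (node11 14->-4; node10 14->4) — executes, giving -8.
  node15: a read changed (node9 21->-4; node13 0->-8) — executes, giving -8.

10 derived signals run: node1, node2, node3, node4, node6, node9, node10, node11, node13, node15.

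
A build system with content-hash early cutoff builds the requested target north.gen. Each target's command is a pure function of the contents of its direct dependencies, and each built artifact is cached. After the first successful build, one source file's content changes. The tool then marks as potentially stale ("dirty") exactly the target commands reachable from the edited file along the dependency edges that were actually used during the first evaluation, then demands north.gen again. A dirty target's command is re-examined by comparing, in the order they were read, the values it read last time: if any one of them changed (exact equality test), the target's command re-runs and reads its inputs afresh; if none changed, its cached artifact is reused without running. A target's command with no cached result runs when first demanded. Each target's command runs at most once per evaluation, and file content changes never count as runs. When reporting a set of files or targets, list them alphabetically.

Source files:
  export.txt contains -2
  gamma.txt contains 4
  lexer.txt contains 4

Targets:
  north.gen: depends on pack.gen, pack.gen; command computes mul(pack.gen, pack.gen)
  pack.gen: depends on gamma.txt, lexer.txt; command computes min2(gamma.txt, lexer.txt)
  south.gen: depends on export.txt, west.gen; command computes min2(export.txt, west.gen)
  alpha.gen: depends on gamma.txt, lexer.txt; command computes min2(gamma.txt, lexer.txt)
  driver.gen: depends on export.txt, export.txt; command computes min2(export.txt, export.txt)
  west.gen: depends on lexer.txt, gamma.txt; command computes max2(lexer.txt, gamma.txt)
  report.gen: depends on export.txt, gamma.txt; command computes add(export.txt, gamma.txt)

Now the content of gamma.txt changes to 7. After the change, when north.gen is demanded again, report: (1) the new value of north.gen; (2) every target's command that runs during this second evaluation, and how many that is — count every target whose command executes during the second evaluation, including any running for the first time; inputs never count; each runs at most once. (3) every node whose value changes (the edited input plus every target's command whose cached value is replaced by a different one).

First evaluation (everything demanded from the output):
  pack.gen = min2(4, 4) = 4
  north.gen = mul(4, 4) = 16

Propagation after the edit:
  pack.gen: runs — gamma.txt 4->7; result 4 (same value as before).
  north.gen: checked — values it read are unchanged (pack.gen unchanged, pack.gen unchanged); reused cached 16 without running.

Key observation: the change is absorbed at pack.gen — it re-runs but produces the same value, and the output's value is unchanged.

New value of north.gen: 16.
Target commands that run: pack.gen — 1 in total.
Values that change: gamma.txt.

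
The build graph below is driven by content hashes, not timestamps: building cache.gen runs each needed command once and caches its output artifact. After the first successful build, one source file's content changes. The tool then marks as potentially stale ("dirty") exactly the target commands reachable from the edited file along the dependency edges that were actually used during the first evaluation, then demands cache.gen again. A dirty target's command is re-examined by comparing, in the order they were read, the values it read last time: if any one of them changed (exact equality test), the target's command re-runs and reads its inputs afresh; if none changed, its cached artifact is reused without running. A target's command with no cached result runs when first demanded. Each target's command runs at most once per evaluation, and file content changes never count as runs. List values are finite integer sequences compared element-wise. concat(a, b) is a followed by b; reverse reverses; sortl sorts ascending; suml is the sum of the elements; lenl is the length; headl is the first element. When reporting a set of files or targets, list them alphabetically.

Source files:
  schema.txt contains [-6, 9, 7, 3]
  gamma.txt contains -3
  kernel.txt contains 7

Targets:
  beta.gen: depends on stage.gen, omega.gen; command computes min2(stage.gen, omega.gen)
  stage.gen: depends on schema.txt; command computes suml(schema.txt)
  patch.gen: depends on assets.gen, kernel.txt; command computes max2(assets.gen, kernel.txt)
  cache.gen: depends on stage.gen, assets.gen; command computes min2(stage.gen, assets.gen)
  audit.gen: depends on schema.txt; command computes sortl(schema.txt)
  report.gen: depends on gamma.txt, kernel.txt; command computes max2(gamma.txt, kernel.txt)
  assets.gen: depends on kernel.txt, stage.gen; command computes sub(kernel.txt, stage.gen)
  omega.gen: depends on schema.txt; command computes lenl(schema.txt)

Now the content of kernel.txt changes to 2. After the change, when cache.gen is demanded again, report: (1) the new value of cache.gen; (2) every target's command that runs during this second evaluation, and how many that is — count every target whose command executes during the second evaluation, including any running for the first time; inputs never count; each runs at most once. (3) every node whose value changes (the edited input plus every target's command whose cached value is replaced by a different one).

Initial pass — values computed on the first demand:
  stage.gen = suml([-6, 9, 7, 3]) = 13
  assets.gen = sub(7, 13) = -6
  cache.gen = min2(13, -6) = -6

Second demand — change propagation:
  assets.gen: re-runs because kernel.txt 7->2; new result -11.
  cache.gen: re-runs because assets.gen -6->-11; new result -11.

cache.gen now evaluates to -11.
Run set: assets.gen, cache.gen (2 run).
Changed values: assets.gen, cache.gen, kernel.txt.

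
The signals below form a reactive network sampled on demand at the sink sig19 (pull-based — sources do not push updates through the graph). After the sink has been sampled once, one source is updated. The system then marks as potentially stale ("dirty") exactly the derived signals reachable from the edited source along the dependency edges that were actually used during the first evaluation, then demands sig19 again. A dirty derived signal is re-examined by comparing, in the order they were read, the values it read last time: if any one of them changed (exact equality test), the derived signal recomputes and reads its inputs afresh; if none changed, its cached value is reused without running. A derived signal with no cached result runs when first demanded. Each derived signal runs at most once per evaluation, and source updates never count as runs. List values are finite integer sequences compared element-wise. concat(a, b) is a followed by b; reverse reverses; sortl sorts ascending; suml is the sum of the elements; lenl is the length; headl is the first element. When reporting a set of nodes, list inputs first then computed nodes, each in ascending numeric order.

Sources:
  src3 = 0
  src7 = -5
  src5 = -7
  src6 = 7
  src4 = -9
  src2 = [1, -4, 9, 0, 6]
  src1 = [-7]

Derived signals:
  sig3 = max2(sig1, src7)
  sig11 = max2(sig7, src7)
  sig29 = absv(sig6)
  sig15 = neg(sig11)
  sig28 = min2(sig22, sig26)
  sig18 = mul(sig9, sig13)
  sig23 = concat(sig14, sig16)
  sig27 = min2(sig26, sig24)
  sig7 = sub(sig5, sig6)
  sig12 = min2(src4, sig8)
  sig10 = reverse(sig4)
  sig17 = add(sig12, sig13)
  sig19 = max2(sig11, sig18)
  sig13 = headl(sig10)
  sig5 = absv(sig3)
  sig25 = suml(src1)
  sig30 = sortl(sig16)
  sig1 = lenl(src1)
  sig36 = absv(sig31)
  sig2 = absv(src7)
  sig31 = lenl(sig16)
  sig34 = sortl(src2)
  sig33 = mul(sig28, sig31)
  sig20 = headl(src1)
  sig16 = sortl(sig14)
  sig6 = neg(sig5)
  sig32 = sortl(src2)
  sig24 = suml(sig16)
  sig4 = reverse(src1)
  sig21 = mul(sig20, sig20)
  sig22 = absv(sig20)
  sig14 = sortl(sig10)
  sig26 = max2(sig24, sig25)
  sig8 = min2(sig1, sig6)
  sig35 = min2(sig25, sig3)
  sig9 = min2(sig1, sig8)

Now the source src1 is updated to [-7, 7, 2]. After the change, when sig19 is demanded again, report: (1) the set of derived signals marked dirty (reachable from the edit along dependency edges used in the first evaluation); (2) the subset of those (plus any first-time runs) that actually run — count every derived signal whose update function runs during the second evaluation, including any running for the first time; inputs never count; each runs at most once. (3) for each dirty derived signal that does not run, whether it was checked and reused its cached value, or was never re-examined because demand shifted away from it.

Initial pass — values computed on the first demand:
  sig1 = lenl([-7]) = 1
  sig3 = max2(1, -5) = 1
  sig4 = reverse([-7]) = [-7]
  sig5 = absv(1) = 1
  sig6 = neg(1) = -1
  sig7 = sub(1, -1) = 2
  sig8 = min2(1, -1) = -1
  sig9 = min2(1, -1) = -1
  sig10 = reverse([-7]) = [-7]
  sig11 = max2(2, -5) = 2
  sig13 = headl([-7]) = -7
  sig18 = mul(-1, -7) = 7
  sig19 = max2(2, 7) = 7

Second demand — change propagation:
  sig1: re-runs because src1 [-7]->[-7, 7, 2]; new result 3.
  sig3: re-runs because sig1 1->3; new result 3.
  sig4: re-runs because src1 [-7]->[-7, 7, 2]; new result [2, 7, -7].
  sig5: re-runs because sig3 1->3; new result 3.
  sig6: re-runs because sig5 1->3; new result -3.
  sig7: re-runs because sig5 1->3; sig6 -1->-3; new result 6.
  sig8: re-runs because sig1 1->3; sig6 -1->-3; new result -3.
  sig9: re-runs because sig1 1->3; sig8 -1->-3; new result -3.
  sig10: re-runs because sig4 [-7]->[2, 7, -7]; new result [-7, 7, 2].
  sig11: re-runs because sig7 2->6; new result 6.
  sig13: re-runs because sig10 [-7]->[-7, 7, 2]; new result -7 (unchanged).
  sig18: re-runs because sig9 -1->-3; new result 21.
  sig19: re-runs because sig11 2->6; sig18 7->21; new result 21.

Dirty set: sig1, sig3, sig4, sig5, sig6, sig7, sig8, sig9, sig10, sig11, sig13, sig18, sig19.
Run set: sig1, sig3, sig4, sig5, sig6, sig7, sig8, sig9, sig10, sig11, sig13, sig18, sig19 (13 run).
All dirty derived signals ended up running.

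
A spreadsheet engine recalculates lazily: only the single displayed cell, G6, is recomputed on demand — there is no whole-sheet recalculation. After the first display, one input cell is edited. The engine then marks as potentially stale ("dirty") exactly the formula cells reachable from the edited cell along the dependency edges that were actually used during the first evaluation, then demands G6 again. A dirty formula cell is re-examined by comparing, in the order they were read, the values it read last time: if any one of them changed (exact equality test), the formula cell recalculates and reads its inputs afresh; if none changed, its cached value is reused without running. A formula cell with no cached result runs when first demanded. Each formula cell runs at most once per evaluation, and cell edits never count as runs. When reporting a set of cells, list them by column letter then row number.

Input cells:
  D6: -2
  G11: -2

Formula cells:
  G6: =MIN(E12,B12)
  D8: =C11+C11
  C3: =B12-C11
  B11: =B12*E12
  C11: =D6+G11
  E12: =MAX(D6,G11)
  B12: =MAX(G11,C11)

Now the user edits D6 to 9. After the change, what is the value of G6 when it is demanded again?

New value of G6: 7.

First evaluation (everything demanded from the output):
  C11 = -2 + -2 = -4
  B12 = MAX(-2, -4) = -2
  E12 = MAX(-2, -2) = -2
  G6 = MIN(-2, -2) = -2

Propagation after the edit:
  C11: runs — D6 -2->9; result 7.
  B12: runs — C11 -4->7; result 7.
  E12: runs — D6 -2->9; result 9.
  G6: runs — E12 -2->9; B12 -2->7; result 7.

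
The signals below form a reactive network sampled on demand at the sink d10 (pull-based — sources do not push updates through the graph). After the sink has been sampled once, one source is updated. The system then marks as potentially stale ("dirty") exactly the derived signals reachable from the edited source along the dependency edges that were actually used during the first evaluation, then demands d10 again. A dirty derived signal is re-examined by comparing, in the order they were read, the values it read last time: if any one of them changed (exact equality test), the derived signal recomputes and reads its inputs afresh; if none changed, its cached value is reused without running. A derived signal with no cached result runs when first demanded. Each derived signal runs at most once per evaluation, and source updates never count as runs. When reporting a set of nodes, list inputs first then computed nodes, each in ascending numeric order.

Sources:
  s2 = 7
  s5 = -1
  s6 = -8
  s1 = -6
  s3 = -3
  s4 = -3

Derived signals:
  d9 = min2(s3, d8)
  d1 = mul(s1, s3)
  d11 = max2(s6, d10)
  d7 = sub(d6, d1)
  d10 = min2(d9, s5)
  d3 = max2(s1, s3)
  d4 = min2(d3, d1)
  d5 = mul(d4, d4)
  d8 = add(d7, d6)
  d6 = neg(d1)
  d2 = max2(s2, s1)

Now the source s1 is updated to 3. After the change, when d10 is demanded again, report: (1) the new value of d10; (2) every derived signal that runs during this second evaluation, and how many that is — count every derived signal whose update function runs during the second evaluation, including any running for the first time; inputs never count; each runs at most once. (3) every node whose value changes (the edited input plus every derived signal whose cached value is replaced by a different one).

Initial pass — values computed on the first demand:
  d1 = mul(-6, -3) = 18
  d6 = neg(18) = -18
  d7 = sub(-18, 18) = -36
  d8 = add(-36, -18) = -54
  d9 = min2(-3, -54) = -54
  d10 = min2(-54, -1) = -54

Second demand — change propagation:
  d1: re-runs because s1 -6->3; new result -9.
  d6: re-runs because d1 18->-9; new result 9.
  d7: re-runs because d6 -18->9; d1 18->-9; new result 18.
  d8: re-runs because d7 -36->18; d6 -18->9; new result 27.
  d9: re-runs because d8 -54->27; new result -3.
  d10: re-runs because d9 -54->-3; new result -3.

d10 now evaluates to -3.
Run set: d1, d6, d7, d8, d9, d10 (6 run).
Changed values: s1, d1, d6, d7, d8, d9, d10.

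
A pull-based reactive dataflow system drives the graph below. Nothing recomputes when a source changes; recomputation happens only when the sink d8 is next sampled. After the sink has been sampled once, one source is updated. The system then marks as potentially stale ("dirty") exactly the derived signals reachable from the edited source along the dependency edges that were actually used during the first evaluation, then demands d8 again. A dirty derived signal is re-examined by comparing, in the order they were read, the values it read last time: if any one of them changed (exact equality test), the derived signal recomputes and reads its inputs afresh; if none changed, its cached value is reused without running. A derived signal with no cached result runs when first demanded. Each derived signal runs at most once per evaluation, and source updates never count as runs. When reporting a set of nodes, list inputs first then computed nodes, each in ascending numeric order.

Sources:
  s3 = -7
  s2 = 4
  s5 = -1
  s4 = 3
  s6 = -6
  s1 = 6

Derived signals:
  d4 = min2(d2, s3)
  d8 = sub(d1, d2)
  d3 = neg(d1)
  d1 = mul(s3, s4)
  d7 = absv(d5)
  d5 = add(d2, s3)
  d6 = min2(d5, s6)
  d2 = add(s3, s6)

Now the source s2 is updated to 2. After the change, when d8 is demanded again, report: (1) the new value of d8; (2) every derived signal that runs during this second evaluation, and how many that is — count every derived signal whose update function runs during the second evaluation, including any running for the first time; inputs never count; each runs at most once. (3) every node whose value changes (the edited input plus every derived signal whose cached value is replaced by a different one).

New value of d8: -8.
Derived signals that run: none — 0 in total.
Values that change: s2.
Key observation: s2 is never demanded by the output, so the edit triggers no recomputation at all.

First evaluation (everything demanded from the output):
  d1 = mul(-7, 3) = -21
  d2 = add(-7, -6) = -13
  d8 = sub(-21, -13) = -8

Propagation after the edit:
  s2 feeds no computation that the output demands — nothing is marked dirty and nothing runs.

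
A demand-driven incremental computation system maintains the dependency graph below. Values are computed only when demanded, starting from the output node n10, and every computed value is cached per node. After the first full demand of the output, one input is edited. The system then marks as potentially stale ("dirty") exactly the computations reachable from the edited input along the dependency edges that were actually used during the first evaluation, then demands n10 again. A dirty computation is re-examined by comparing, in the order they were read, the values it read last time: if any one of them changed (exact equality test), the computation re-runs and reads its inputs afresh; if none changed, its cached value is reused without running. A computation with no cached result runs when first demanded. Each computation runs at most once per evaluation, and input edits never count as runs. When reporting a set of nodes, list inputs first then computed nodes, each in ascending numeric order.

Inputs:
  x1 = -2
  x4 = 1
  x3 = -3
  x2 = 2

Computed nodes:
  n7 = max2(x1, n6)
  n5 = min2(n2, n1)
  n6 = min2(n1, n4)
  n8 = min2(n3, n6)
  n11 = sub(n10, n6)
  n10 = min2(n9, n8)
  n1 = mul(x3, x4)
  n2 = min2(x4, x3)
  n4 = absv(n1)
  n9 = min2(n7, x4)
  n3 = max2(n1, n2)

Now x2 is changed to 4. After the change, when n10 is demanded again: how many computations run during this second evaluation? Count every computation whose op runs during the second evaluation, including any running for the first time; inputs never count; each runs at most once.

Computations that run: none — 0 in total.
Key observation: x2 is never demanded by the output, so the edit triggers no recomputation at all.

First evaluation (everything demanded from the output):
  n1 = mul(-3, 1) = -3
  n2 = min2(1, -3) = -3
  n3 = max2(-3, -3) = -3
  n4 = absv(-3) = 3
  n6 = min2(-3, 3) = -3
  n7 = max2(-2, -3) = -2
  n8 = min2(-3, -3) = -3
  n9 = min2(-2, 1) = -2
  n10 = min2(-2, -3) = -3

Propagation after the edit:
  x2 feeds no computation that the output demands — nothing is marked dirty and nothing runs.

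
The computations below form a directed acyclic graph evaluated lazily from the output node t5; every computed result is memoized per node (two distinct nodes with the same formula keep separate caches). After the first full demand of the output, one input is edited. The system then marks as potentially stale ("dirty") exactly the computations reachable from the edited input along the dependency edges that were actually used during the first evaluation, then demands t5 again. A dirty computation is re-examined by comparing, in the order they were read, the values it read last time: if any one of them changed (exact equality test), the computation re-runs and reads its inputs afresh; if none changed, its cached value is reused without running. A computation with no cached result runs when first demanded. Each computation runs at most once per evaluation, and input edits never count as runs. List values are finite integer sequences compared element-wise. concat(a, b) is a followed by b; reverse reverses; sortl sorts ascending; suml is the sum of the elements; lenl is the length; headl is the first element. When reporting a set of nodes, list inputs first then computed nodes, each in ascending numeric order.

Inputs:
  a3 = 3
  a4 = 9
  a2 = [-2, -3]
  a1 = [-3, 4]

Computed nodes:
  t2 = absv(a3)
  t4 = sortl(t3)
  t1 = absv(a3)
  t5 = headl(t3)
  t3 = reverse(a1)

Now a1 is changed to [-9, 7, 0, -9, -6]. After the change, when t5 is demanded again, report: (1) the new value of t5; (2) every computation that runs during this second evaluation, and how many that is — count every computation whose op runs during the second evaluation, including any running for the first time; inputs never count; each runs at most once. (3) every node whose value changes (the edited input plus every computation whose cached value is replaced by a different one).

Demanding t5 again yields -6.
2 computations run: t3, t5.
The nodes whose values change: a1, t3, t5.

First demand of the output computes:
  t3 = reverse([-3, 4]) = [4, -3]
  t5 = headl([4, -3]) = 4

After the edit, cleaning proceeds:
  t3: a read changed (a1 [-3, 4]->[-9, 7, 0, -9, -6]) — executes, giving [-6, -9, 0, 7, -9].
  t5: a read changed (t3 [4, -3]->[-6, -9, 0, 7, -9]) — executes, giving -6.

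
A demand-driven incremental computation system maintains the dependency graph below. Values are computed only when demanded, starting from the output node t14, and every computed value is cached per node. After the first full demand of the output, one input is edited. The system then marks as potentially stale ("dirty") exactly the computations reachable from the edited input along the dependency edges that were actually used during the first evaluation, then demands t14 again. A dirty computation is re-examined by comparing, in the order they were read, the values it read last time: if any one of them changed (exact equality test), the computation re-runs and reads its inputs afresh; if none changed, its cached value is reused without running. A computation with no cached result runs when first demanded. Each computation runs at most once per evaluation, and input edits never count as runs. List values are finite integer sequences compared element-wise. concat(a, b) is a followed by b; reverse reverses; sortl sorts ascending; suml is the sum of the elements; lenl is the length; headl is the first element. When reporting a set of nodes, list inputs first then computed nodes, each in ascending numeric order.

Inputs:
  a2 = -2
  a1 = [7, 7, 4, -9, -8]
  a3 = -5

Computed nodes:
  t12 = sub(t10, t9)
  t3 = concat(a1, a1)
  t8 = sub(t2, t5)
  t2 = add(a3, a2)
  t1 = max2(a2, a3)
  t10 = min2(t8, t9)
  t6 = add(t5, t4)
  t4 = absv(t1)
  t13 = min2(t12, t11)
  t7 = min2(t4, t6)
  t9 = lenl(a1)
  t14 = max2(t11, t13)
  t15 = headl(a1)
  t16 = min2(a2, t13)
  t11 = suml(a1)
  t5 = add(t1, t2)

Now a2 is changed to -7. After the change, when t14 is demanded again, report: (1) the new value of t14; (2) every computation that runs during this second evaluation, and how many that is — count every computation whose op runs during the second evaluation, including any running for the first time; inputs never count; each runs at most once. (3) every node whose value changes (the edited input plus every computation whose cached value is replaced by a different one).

New value of t14: 1.
Computations that run: t1, t2, t5, t8, t10, t12, t13, t14 — 8 in total.
Values that change: a2, t1, t2, t5, t8, t10, t12, t13.

First evaluation (everything demanded from the output):
  t1 = max2(-2, -5) = -2
  t2 = add(-5, -2) = -7
  t5 = add(-2, -7) = -9
  t8 = sub(-7, -9) = 2
  t9 = lenl([7, 7, 4, -9, -8]) = 5
  t10 = min2(2, 5) = 2
  t11 = suml([7, 7, 4, -9, -8]) = 1
  t12 = sub(2, 5) = -3
  t13 = min2(-3, 1) = -3
  t14 = max2(1, -3) = 1

Propagation after the edit:
  t1: runs — a2 -2->-7; result -5.
  t2: runs — a2 -2->-7; result -12.
  t5: runs — t1 -2->-5; t2 -7->-12; result -17.
  t8: runs — t2 -7->-12; t5 -9->-17; result 5.
  t10: runs — t8 2->5; result 5.
  t12: runs — t10 2->5; result 0.
  t13: runs — t12 -3->0; result 0.
  t14: runs — t13 -3->0; result 1 (same value as before).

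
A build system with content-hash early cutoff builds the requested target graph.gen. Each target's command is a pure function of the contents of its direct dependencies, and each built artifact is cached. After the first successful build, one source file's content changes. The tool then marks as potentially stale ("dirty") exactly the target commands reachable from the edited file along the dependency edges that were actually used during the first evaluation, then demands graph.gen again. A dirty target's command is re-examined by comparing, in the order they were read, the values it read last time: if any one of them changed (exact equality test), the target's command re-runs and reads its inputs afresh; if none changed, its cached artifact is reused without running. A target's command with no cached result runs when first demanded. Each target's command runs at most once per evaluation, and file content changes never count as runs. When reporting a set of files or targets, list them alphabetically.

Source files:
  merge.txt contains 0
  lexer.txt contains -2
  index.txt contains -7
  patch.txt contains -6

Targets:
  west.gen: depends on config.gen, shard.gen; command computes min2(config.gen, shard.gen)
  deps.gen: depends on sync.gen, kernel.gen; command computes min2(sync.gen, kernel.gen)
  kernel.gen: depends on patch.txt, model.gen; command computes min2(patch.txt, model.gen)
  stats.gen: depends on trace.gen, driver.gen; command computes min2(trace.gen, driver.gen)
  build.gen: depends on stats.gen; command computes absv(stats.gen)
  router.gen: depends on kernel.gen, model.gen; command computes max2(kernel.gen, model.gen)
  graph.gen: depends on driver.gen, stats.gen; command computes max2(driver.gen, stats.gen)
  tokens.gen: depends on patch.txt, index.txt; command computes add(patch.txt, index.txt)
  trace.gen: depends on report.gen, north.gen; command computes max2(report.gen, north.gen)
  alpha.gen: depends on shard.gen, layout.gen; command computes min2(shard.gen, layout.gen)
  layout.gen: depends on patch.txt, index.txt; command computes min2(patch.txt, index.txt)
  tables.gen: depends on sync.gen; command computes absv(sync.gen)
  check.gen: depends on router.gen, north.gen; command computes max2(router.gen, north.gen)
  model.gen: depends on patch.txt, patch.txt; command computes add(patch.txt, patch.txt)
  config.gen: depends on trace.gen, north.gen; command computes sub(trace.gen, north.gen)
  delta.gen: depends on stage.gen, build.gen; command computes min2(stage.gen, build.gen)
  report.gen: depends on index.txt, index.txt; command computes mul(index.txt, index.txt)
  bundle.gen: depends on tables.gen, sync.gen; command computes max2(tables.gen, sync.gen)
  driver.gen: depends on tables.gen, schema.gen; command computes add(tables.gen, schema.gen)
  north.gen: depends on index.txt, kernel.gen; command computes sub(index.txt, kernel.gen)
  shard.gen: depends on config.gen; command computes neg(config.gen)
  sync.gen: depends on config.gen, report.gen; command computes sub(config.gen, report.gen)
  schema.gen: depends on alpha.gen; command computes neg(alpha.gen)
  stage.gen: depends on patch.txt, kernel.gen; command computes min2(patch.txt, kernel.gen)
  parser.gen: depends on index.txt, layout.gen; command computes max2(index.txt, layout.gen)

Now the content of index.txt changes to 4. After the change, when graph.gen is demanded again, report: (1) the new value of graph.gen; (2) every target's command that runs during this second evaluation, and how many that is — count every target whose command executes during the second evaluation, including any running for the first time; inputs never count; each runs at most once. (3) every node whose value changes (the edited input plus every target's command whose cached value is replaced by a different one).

New value of graph.gen: 22.
Target commands that run: alpha.gen, config.gen, driver.gen, graph.gen, layout.gen, north.gen, report.gen, schema.gen, shard.gen, stats.gen, sync.gen, tables.gen, trace.gen — 13 in total.
Values that change: alpha.gen, config.gen, driver.gen, graph.gen, index.txt, layout.gen, north.gen, report.gen, schema.gen, shard.gen, stats.gen, sync.gen, tables.gen, trace.gen.

First evaluation (everything demanded from the output):
  layout.gen = min2(-6, -7) = -7
  model.gen = add(-6, -6) = -12
  kernel.gen = min2(-6, -12) = -12
  north.gen = sub(-7, -12) = 5
  report.gen = mul(-7, -7) = 49
  trace.gen = max2(49, 5) = 49
  config.gen = sub(49, 5) = 44
  shard.gen = neg(44) = -44
  alpha.gen = min2(-44, -7) = -44
  schema.gen = neg(-44) = 44
  sync.gen = sub(44, 49) = -5
  tables.gen = absv(-5) = 5
  driver.gen = add(5, 44) = 49
  stats.gen = min2(49, 49) = 49
  graph.gen = max2(49, 49) = 49

Propagation after the edit:
  layout.gen: runs — index.txt -7->4; result -6.
  north.gen: runs — index.txt -7->4; result 16.
  report.gen: runs — index.txt -7->4; index.txt -7->4; result 16.
  trace.gen: runs — report.gen 49->16; north.gen 5->16; result 16.
  config.gen: runs — trace.gen 49->16; north.gen 5->16; result 0.
  shard.gen: runs — config.gen 44->0; result 0.
  alpha.gen: runs — shard.gen -44->0; layout.gen -7->-6; result -6.
  schema.gen: runs — alpha.gen -44->-6; result 6.
  sync.gen: runs — config.gen 44->0; report.gen 49->16; result -16.
  tables.gen: runs — sync.gen -5->-16; result 16.
  driver.gen: runs — tables.gen 5->16; schema.gen 44->6; result 22.
  stats.gen: runs — trace.gen 49->16; driver.gen 49->22; result 16.
  graph.gen: runs — driver.gen 49->22; stats.gen 49->16; result 22.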